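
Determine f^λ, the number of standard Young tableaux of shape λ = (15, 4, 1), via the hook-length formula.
# SYT of shape (15, 4, 1) = 43776

Hook-length formula: f^λ = n! / Π hook(c), product over all cells c of the Young diagram. For λ = (15, 4, 1), n = 20 boxes. Hook lengths by row (left-to-right, top-to-bottom): [17, 15, 14, 13, 11, 10, 9, 8, 7, 6, 5, 4, 3, 2, 1]; [5, 3, 2, 1]; [1]. Product of hooks = 55576160640000. So f^λ = 20! / 55576160640000 = 2432902008176640000 / 55576160640000 = 43776.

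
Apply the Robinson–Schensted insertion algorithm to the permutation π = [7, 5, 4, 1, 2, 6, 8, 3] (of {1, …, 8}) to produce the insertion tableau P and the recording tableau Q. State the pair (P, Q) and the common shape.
P = [1, 2, 3, 8] / [4, 6] / [5] / [7];  Q = [1, 5, 6, 7] / [2, 8] / [3] / [4];  common shape = (4, 2, 1, 1)

Row-insert the values π_1, π_2, … into P one at a time, bumping the leftmost entry strictly greater than the inserted value down to the next row. The recording tableau Q records, in position (i, j), the step at which that cell was added to P.
  Insert 7 (step 1): P = [7];  Q = [1]
  Insert 5 (step 2): P = [5] / [7];  Q = [1] / [2]
  Insert 4 (step 3): P = [4] / [5] / [7];  Q = [1] / [2] / [3]
  Insert 1 (step 4): P = [1] / [4] / [5] / [7];  Q = [1] / [2] / [3] / [4]
  Insert 2 (step 5): P = [1, 2] / [4] / [5] / [7];  Q = [1, 5] / [2] / [3] / [4]
  Insert 6 (step 6): P = [1, 2, 6] / [4] / [5] / [7];  Q = [1, 5, 6] / [2] / [3] / [4]
  Insert 8 (step 7): P = [1, 2, 6, 8] / [4] / [5] / [7];  Q = [1, 5, 6, 7] / [2] / [3] / [4]
  Insert 3 (step 8): P = [1, 2, 3, 8] / [4, 6] / [5] / [7];  Q = [1, 5, 6, 7] / [2, 8] / [3] / [4]
Final shape: (4, 2, 1, 1).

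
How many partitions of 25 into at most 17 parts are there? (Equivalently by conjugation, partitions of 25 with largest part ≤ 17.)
p(25, parts ≤ 17) = 1913

Use the recurrence p(n, m) = p(n, m−1) + p(n−m, m): either the largest part is < m (count p(n, m−1)) or the largest part is exactly m (remove one copy of m, count p(n−m, m)). With p(0, ·) = 1 this gives p(25, parts ≤ 17) = 1913. (By conjugating Young diagrams, this also counts partitions of 25 into at most 17 parts.)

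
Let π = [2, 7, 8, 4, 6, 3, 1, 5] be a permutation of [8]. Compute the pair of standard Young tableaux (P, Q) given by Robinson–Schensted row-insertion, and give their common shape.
P = [1, 3, 5] / [2, 6] / [4, 8] / [7];  Q = [1, 2, 3] / [4, 5] / [6, 8] / [7];  common shape = (3, 2, 2, 1)

Row-insert the values π_1, π_2, … into P one at a time, bumping the leftmost entry strictly greater than the inserted value down to the next row. The recording tableau Q records, in position (i, j), the step at which that cell was added to P.
  Insert 2 (step 1): P = [2];  Q = [1]
  Insert 7 (step 2): P = [2, 7];  Q = [1, 2]
  Insert 8 (step 3): P = [2, 7, 8];  Q = [1, 2, 3]
  Insert 4 (step 4): P = [2, 4, 8] / [7];  Q = [1, 2, 3] / [4]
  Insert 6 (step 5): P = [2, 4, 6] / [7, 8];  Q = [1, 2, 3] / [4, 5]
  Insert 3 (step 6): P = [2, 3, 6] / [4, 8] / [7];  Q = [1, 2, 3] / [4, 5] / [6]
  Insert 1 (step 7): P = [1, 3, 6] / [2, 8] / [4] / [7];  Q = [1, 2, 3] / [4, 5] / [6] / [7]
  Insert 5 (step 8): P = [1, 3, 5] / [2, 6] / [4, 8] / [7];  Q = [1, 2, 3] / [4, 5] / [6, 8] / [7]
Final shape: (3, 2, 2, 1).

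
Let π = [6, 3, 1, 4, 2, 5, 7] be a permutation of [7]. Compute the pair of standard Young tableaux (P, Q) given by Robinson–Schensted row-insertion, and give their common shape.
P = [1, 2, 5, 7] / [3, 4] / [6];  Q = [1, 4, 6, 7] / [2, 5] / [3];  common shape = (4, 2, 1)

Row-insert the values π_1, π_2, … into P one at a time, bumping the leftmost entry strictly greater than the inserted value down to the next row. The recording tableau Q records, in position (i, j), the step at which that cell was added to P.
  Insert 6 (step 1): P = [6];  Q = [1]
  Insert 3 (step 2): P = [3] / [6];  Q = [1] / [2]
  Insert 1 (step 3): P = [1] / [3] / [6];  Q = [1] / [2] / [3]
  Insert 4 (step 4): P = [1, 4] / [3] / [6];  Q = [1, 4] / [2] / [3]
  Insert 2 (step 5): P = [1, 2] / [3, 4] / [6];  Q = [1, 4] / [2, 5] / [3]
  Insert 5 (step 6): P = [1, 2, 5] / [3, 4] / [6];  Q = [1, 4, 6] / [2, 5] / [3]
  Insert 7 (step 7): P = [1, 2, 5, 7] / [3, 4] / [6];  Q = [1, 4, 6, 7] / [2, 5] / [3]
Final shape: (4, 2, 1).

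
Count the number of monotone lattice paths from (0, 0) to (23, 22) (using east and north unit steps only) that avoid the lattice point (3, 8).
Number of paths = 3887039383200

Total paths from (0, 0) to (23, 22): C(45, 23) = 4116715363800. Paths through (3, 8): (paths (0, 0) → (3, 8)) × (paths (3, 8) → (23, 22)) = C(11, 3) · C(34, 20) = 165 · 1391975640 = 229675980600. Avoidance count = 4116715363800 − 229675980600 = 3887039383200.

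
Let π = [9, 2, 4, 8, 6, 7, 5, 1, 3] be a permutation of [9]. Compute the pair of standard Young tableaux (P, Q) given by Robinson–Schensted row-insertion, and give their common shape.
P = [1, 3, 5, 7] / [2, 4] / [6] / [8] / [9];  Q = [1, 3, 4, 6] / [2, 9] / [5] / [7] / [8];  common shape = (4, 2, 1, 1, 1)

Row-insert the values π_1, π_2, … into P one at a time, bumping the leftmost entry strictly greater than the inserted value down to the next row. The recording tableau Q records, in position (i, j), the step at which that cell was added to P.
  Insert 9 (step 1): P = [9];  Q = [1]
  Insert 2 (step 2): P = [2] / [9];  Q = [1] / [2]
  Insert 4 (step 3): P = [2, 4] / [9];  Q = [1, 3] / [2]
  Insert 8 (step 4): P = [2, 4, 8] / [9];  Q = [1, 3, 4] / [2]
  Insert 6 (step 5): P = [2, 4, 6] / [8] / [9];  Q = [1, 3, 4] / [2] / [5]
  Insert 7 (step 6): P = [2, 4, 6, 7] / [8] / [9];  Q = [1, 3, 4, 6] / [2] / [5]
  Insert 5 (step 7): P = [2, 4, 5, 7] / [6] / [8] / [9];  Q = [1, 3, 4, 6] / [2] / [5] / [7]
  Insert 1 (step 8): P = [1, 4, 5, 7] / [2] / [6] / [8] / [9];  Q = [1, 3, 4, 6] / [2] / [5] / [7] / [8]
  Insert 3 (step 9): P = [1, 3, 5, 7] / [2, 4] / [6] / [8] / [9];  Q = [1, 3, 4, 6] / [2, 9] / [5] / [7] / [8]
Final shape: (4, 2, 1, 1, 1).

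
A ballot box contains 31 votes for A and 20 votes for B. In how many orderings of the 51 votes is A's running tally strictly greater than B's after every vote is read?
Strict-lead orderings = 16723268860760

Total orderings of the 51 votes with 31 for A: C(51, 31) = 77535155627160. By the Bertrand ballot formula (Cycle Lemma / reflection principle), the number of orderings in which A is strictly ahead of B throughout is (p − q)/(p + q) · C(p + q, p) = (31 − 20)/(31 + 20) · 77535155627160 = 16723268860760.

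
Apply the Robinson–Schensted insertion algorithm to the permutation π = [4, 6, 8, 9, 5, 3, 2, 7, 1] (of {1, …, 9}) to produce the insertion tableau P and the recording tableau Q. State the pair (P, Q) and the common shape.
P = [1, 5, 7, 9] / [2, 8] / [3] / [4] / [6];  Q = [1, 2, 3, 4] / [5, 8] / [6] / [7] / [9];  common shape = (4, 2, 1, 1, 1)

Row-insert the values π_1, π_2, … into P one at a time, bumping the leftmost entry strictly greater than the inserted value down to the next row. The recording tableau Q records, in position (i, j), the step at which that cell was added to P.
  Insert 4 (step 1): P = [4];  Q = [1]
  Insert 6 (step 2): P = [4, 6];  Q = [1, 2]
  Insert 8 (step 3): P = [4, 6, 8];  Q = [1, 2, 3]
  Insert 9 (step 4): P = [4, 6, 8, 9];  Q = [1, 2, 3, 4]
  Insert 5 (step 5): P = [4, 5, 8, 9] / [6];  Q = [1, 2, 3, 4] / [5]
  Insert 3 (step 6): P = [3, 5, 8, 9] / [4] / [6];  Q = [1, 2, 3, 4] / [5] / [6]
  Insert 2 (step 7): P = [2, 5, 8, 9] / [3] / [4] / [6];  Q = [1, 2, 3, 4] / [5] / [6] / [7]
  Insert 7 (step 8): P = [2, 5, 7, 9] / [3, 8] / [4] / [6];  Q = [1, 2, 3, 4] / [5, 8] / [6] / [7]
  Insert 1 (step 9): P = [1, 5, 7, 9] / [2, 8] / [3] / [4] / [6];  Q = [1, 2, 3, 4] / [5, 8] / [6] / [7] / [9]
Final shape: (4, 2, 1, 1, 1).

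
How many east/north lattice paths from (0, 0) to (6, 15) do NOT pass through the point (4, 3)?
Number of paths = 51079

Total paths from (0, 0) to (6, 15): C(21, 6) = 54264. Paths through (4, 3): (paths (0, 0) → (4, 3)) × (paths (4, 3) → (6, 15)) = C(7, 4) · C(14, 2) = 35 · 91 = 3185. Avoidance count = 54264 − 3185 = 51079.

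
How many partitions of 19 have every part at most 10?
p(19, parts ≤ 10) = 423

Use the recurrence p(n, m) = p(n, m−1) + p(n−m, m): either the largest part is < m (count p(n, m−1)) or the largest part is exactly m (remove one copy of m, count p(n−m, m)). With p(0, ·) = 1 this gives p(19, parts ≤ 10) = 423. (By conjugating Young diagrams, this also counts partitions of 19 into at most 10 parts.)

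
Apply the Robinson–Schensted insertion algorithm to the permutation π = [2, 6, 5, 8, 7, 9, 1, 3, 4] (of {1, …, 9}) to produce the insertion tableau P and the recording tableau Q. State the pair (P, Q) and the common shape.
P = [1, 3, 4, 9] / [2, 5, 7] / [6, 8];  Q = [1, 2, 4, 6] / [3, 5, 9] / [7, 8];  common shape = (4, 3, 2)

Row-insert the values π_1, π_2, … into P one at a time, bumping the leftmost entry strictly greater than the inserted value down to the next row. The recording tableau Q records, in position (i, j), the step at which that cell was added to P.
  Insert 2 (step 1): P = [2];  Q = [1]
  Insert 6 (step 2): P = [2, 6];  Q = [1, 2]
  Insert 5 (step 3): P = [2, 5] / [6];  Q = [1, 2] / [3]
  Insert 8 (step 4): P = [2, 5, 8] / [6];  Q = [1, 2, 4] / [3]
  Insert 7 (step 5): P = [2, 5, 7] / [6, 8];  Q = [1, 2, 4] / [3, 5]
  Insert 9 (step 6): P = [2, 5, 7, 9] / [6, 8];  Q = [1, 2, 4, 6] / [3, 5]
  Insert 1 (step 7): P = [1, 5, 7, 9] / [2, 8] / [6];  Q = [1, 2, 4, 6] / [3, 5] / [7]
  Insert 3 (step 8): P = [1, 3, 7, 9] / [2, 5] / [6, 8];  Q = [1, 2, 4, 6] / [3, 5] / [7, 8]
  Insert 4 (step 9): P = [1, 3, 4, 9] / [2, 5, 7] / [6, 8];  Q = [1, 2, 4, 6] / [3, 5, 9] / [7, 8]
Final shape: (4, 3, 2).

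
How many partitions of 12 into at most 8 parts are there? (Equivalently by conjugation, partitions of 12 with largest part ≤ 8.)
p(12, parts ≤ 8) = 70

Partitions of 12 with all parts ≤ 8: 8+4, 8+3+1, 8+2+2, 8+2+1+1, 8+1+1+1+1, 7+5, 7+4+1, 7+3+2, 7+3+1+1, 7+2+2+1, 7+2+1+1+1, 7+1+1+1+1+1, 6+6, 6+5+1, 6+4+2, 6+4+1+1, 6+3+3, 6+3+2+1, 6+3+1+1+1, 6+2+2+2, 6+2+2+1+1, 6+2+1+1+1+1, 6+1+1+1+1+1+1, 5+5+2, 5+5+1+1, 5+4+3, 5+4+2+1, 5+4+1+1+1, 5+3+3+1, 5+3+2+2, … (70 total). Count = 70.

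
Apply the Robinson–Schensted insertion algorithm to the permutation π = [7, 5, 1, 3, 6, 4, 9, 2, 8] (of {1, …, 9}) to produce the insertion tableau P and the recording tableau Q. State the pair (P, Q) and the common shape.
P = [1, 2, 4, 8] / [3, 6, 9] / [5] / [7];  Q = [1, 4, 5, 7] / [2, 6, 9] / [3] / [8];  common shape = (4, 3, 1, 1)

Row-insert the values π_1, π_2, … into P one at a time, bumping the leftmost entry strictly greater than the inserted value down to the next row. The recording tableau Q records, in position (i, j), the step at which that cell was added to P.
  Insert 7 (step 1): P = [7];  Q = [1]
  Insert 5 (step 2): P = [5] / [7];  Q = [1] / [2]
  Insert 1 (step 3): P = [1] / [5] / [7];  Q = [1] / [2] / [3]
  Insert 3 (step 4): P = [1, 3] / [5] / [7];  Q = [1, 4] / [2] / [3]
  Insert 6 (step 5): P = [1, 3, 6] / [5] / [7];  Q = [1, 4, 5] / [2] / [3]
  Insert 4 (step 6): P = [1, 3, 4] / [5, 6] / [7];  Q = [1, 4, 5] / [2, 6] / [3]
  Insert 9 (step 7): P = [1, 3, 4, 9] / [5, 6] / [7];  Q = [1, 4, 5, 7] / [2, 6] / [3]
  Insert 2 (step 8): P = [1, 2, 4, 9] / [3, 6] / [5] / [7];  Q = [1, 4, 5, 7] / [2, 6] / [3] / [8]
  Insert 8 (step 9): P = [1, 2, 4, 8] / [3, 6, 9] / [5] / [7];  Q = [1, 4, 5, 7] / [2, 6, 9] / [3] / [8]
Final shape: (4, 3, 1, 1).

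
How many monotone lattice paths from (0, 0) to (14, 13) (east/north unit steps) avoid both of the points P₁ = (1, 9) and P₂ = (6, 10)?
Number of paths = 18723080

Inclusion–exclusion. Total paths: C(27, 14) = 20058300. Through P₁: C(10, 1)·C(17, 13) = 23800. Through P₂: C(16, 6)·C(11, 8) = 1321320. Since P₁ is strictly southwest of P₂, a monotone path through both must visit P₁ then P₂; paths through both = C(10, 1)·C(6, 5)·C(11, 8) = 9900. Avoid both = 20058300 − 23800 − 1321320 + 9900 = 18723080.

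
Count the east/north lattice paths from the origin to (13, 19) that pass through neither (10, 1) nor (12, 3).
Number of paths = 347352357

Inclusion–exclusion. Total paths: C(32, 13) = 347373600. Through P₁: C(11, 10)·C(21, 3) = 14630. Through P₂: C(15, 12)·C(17, 1) = 7735. Since P₁ is strictly southwest of P₂, a monotone path through both must visit P₁ then P₂; paths through both = C(11, 10)·C(4, 2)·C(17, 1) = 1122. Avoid both = 347373600 − 14630 − 7735 + 1122 = 347352357.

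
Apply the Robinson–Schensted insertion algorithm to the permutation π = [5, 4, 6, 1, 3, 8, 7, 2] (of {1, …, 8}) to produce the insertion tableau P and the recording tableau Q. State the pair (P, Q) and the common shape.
P = [1, 2, 7] / [3, 6, 8] / [4] / [5];  Q = [1, 3, 6] / [2, 5, 7] / [4] / [8];  common shape = (3, 3, 1, 1)

Row-insert the values π_1, π_2, … into P one at a time, bumping the leftmost entry strictly greater than the inserted value down to the next row. The recording tableau Q records, in position (i, j), the step at which that cell was added to P.
  Insert 5 (step 1): P = [5];  Q = [1]
  Insert 4 (step 2): P = [4] / [5];  Q = [1] / [2]
  Insert 6 (step 3): P = [4, 6] / [5];  Q = [1, 3] / [2]
  Insert 1 (step 4): P = [1, 6] / [4] / [5];  Q = [1, 3] / [2] / [4]
  Insert 3 (step 5): P = [1, 3] / [4, 6] / [5];  Q = [1, 3] / [2, 5] / [4]
  Insert 8 (step 6): P = [1, 3, 8] / [4, 6] / [5];  Q = [1, 3, 6] / [2, 5] / [4]
  Insert 7 (step 7): P = [1, 3, 7] / [4, 6, 8] / [5];  Q = [1, 3, 6] / [2, 5, 7] / [4]
  Insert 2 (step 8): P = [1, 2, 7] / [3, 6, 8] / [4] / [5];  Q = [1, 3, 6] / [2, 5, 7] / [4] / [8]
Final shape: (3, 3, 1, 1).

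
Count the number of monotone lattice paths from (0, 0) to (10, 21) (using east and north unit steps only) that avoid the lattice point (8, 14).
Number of paths = 32840445

Total paths from (0, 0) to (10, 21): C(31, 10) = 44352165. Paths through (8, 14): (paths (0, 0) → (8, 14)) × (paths (8, 14) → (10, 21)) = C(22, 8) · C(9, 2) = 319770 · 36 = 11511720. Avoidance count = 44352165 − 11511720 = 32840445.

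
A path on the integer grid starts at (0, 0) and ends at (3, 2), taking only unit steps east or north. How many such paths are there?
Number of paths = 10

A monotone lattice path from (0, 0) to (3, 2) consists of 3 east steps and 2 north steps in some order, so it is determined by which 3 of the 5 steps are east. The count is C(5, 3) = 10.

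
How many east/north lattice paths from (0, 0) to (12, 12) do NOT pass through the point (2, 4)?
Number of paths = 2047786

Total paths from (0, 0) to (12, 12): C(24, 12) = 2704156. Paths through (2, 4): (paths (0, 0) → (2, 4)) × (paths (2, 4) → (12, 12)) = C(6, 2) · C(18, 10) = 15 · 43758 = 656370. Avoidance count = 2704156 − 656370 = 2047786.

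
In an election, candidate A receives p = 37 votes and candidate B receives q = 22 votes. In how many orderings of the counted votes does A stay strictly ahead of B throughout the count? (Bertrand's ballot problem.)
Strict-lead orderings = 2279079007118550

Total orderings of the 59 votes with 37 for A: C(59, 37) = 8964377427999630. By the Bertrand ballot formula (Cycle Lemma / reflection principle), the number of orderings in which A is strictly ahead of B throughout is (p − q)/(p + q) · C(p + q, p) = (37 − 22)/(37 + 22) · 8964377427999630 = 2279079007118550.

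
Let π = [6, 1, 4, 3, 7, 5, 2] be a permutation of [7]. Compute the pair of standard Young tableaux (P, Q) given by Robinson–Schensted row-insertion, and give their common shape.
P = [1, 2, 5] / [3, 7] / [4] / [6];  Q = [1, 3, 5] / [2, 6] / [4] / [7];  common shape = (3, 2, 1, 1)

Row-insert the values π_1, π_2, … into P one at a time, bumping the leftmost entry strictly greater than the inserted value down to the next row. The recording tableau Q records, in position (i, j), the step at which that cell was added to P.
  Insert 6 (step 1): P = [6];  Q = [1]
  Insert 1 (step 2): P = [1] / [6];  Q = [1] / [2]
  Insert 4 (step 3): P = [1, 4] / [6];  Q = [1, 3] / [2]
  Insert 3 (step 4): P = [1, 3] / [4] / [6];  Q = [1, 3] / [2] / [4]
  Insert 7 (step 5): P = [1, 3, 7] / [4] / [6];  Q = [1, 3, 5] / [2] / [4]
  Insert 5 (step 6): P = [1, 3, 5] / [4, 7] / [6];  Q = [1, 3, 5] / [2, 6] / [4]
  Insert 2 (step 7): P = [1, 2, 5] / [3, 7] / [4] / [6];  Q = [1, 3, 5] / [2, 6] / [4] / [7]
Final shape: (3, 2, 1, 1).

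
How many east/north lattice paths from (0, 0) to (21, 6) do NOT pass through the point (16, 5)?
Number of paths = 173916

Total paths from (0, 0) to (21, 6): C(27, 21) = 296010. Paths through (16, 5): (paths (0, 0) → (16, 5)) × (paths (16, 5) → (21, 6)) = C(21, 16) · C(6, 5) = 20349 · 6 = 122094. Avoidance count = 296010 − 122094 = 173916.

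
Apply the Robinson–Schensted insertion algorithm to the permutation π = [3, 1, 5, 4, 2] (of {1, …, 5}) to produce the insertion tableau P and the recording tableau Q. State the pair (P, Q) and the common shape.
P = [1, 2] / [3, 4] / [5];  Q = [1, 3] / [2, 4] / [5];  common shape = (2, 2, 1)

Row-insert the values π_1, π_2, … into P one at a time, bumping the leftmost entry strictly greater than the inserted value down to the next row. The recording tableau Q records, in position (i, j), the step at which that cell was added to P.
  Insert 3 (step 1): P = [3];  Q = [1]
  Insert 1 (step 2): P = [1] / [3];  Q = [1] / [2]
  Insert 5 (step 3): P = [1, 5] / [3];  Q = [1, 3] / [2]
  Insert 4 (step 4): P = [1, 4] / [3, 5];  Q = [1, 3] / [2, 4]
  Insert 2 (step 5): P = [1, 2] / [3, 4] / [5];  Q = [1, 3] / [2, 4] / [5]
Final shape: (2, 2, 1).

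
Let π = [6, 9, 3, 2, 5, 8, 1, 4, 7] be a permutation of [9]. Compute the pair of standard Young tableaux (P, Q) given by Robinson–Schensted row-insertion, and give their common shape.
P = [1, 4, 7] / [2, 5, 8] / [3, 9] / [6];  Q = [1, 2, 6] / [3, 5, 9] / [4, 8] / [7];  common shape = (3, 3, 2, 1)

Row-insert the values π_1, π_2, … into P one at a time, bumping the leftmost entry strictly greater than the inserted value down to the next row. The recording tableau Q records, in position (i, j), the step at which that cell was added to P.
  Insert 6 (step 1): P = [6];  Q = [1]
  Insert 9 (step 2): P = [6, 9];  Q = [1, 2]
  Insert 3 (step 3): P = [3, 9] / [6];  Q = [1, 2] / [3]
  Insert 2 (step 4): P = [2, 9] / [3] / [6];  Q = [1, 2] / [3] / [4]
  Insert 5 (step 5): P = [2, 5] / [3, 9] / [6];  Q = [1, 2] / [3, 5] / [4]
  Insert 8 (step 6): P = [2, 5, 8] / [3, 9] / [6];  Q = [1, 2, 6] / [3, 5] / [4]
  Insert 1 (step 7): P = [1, 5, 8] / [2, 9] / [3] / [6];  Q = [1, 2, 6] / [3, 5] / [4] / [7]
  Insert 4 (step 8): P = [1, 4, 8] / [2, 5] / [3, 9] / [6];  Q = [1, 2, 6] / [3, 5] / [4, 8] / [7]
  Insert 7 (step 9): P = [1, 4, 7] / [2, 5, 8] / [3, 9] / [6];  Q = [1, 2, 6] / [3, 5, 9] / [4, 8] / [7]
Final shape: (3, 3, 2, 1).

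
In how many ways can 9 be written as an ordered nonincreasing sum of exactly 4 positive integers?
p(9, 4 parts) = 6

Partitions of n into exactly k parts ↔ partitions of n − k into at most k parts (subtract 1 from each part). For n = 9, k = 4, the partitions are: 6+1+1+1, 5+2+1+1, 4+3+1+1, 4+2+2+1, 3+3+2+1, 3+2+2+2. Count = 6.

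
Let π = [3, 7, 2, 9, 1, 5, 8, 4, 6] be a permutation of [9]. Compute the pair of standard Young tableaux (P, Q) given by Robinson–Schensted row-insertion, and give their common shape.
P = [1, 4, 6] / [2, 5, 8] / [3, 7, 9];  Q = [1, 2, 4] / [3, 6, 7] / [5, 8, 9];  common shape = (3, 3, 3)

Row-insert the values π_1, π_2, … into P one at a time, bumping the leftmost entry strictly greater than the inserted value down to the next row. The recording tableau Q records, in position (i, j), the step at which that cell was added to P.
  Insert 3 (step 1): P = [3];  Q = [1]
  Insert 7 (step 2): P = [3, 7];  Q = [1, 2]
  Insert 2 (step 3): P = [2, 7] / [3];  Q = [1, 2] / [3]
  Insert 9 (step 4): P = [2, 7, 9] / [3];  Q = [1, 2, 4] / [3]
  Insert 1 (step 5): P = [1, 7, 9] / [2] / [3];  Q = [1, 2, 4] / [3] / [5]
  Insert 5 (step 6): P = [1, 5, 9] / [2, 7] / [3];  Q = [1, 2, 4] / [3, 6] / [5]
  Insert 8 (step 7): P = [1, 5, 8] / [2, 7, 9] / [3];  Q = [1, 2, 4] / [3, 6, 7] / [5]
  Insert 4 (step 8): P = [1, 4, 8] / [2, 5, 9] / [3, 7];  Q = [1, 2, 4] / [3, 6, 7] / [5, 8]
  Insert 6 (step 9): P = [1, 4, 6] / [2, 5, 8] / [3, 7, 9];  Q = [1, 2, 4] / [3, 6, 7] / [5, 8, 9]
Final shape: (3, 3, 3).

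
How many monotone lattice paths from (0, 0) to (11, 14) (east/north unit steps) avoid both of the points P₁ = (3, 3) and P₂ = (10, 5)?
Number of paths = 2922930

Inclusion–exclusion. Total paths: C(25, 11) = 4457400. Through P₁: C(6, 3)·C(19, 8) = 1511640. Through P₂: C(15, 10)·C(10, 1) = 30030. Since P₁ is strictly southwest of P₂, a monotone path through both must visit P₁ then P₂; paths through both = C(6, 3)·C(9, 7)·C(10, 1) = 7200. Avoid both = 4457400 − 1511640 − 30030 + 7200 = 2922930.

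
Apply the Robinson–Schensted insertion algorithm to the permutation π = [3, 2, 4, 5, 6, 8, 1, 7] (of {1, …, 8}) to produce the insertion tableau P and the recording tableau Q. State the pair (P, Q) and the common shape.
P = [1, 4, 5, 6, 7] / [2, 8] / [3];  Q = [1, 3, 4, 5, 6] / [2, 8] / [7];  common shape = (5, 2, 1)

Row-insert the values π_1, π_2, … into P one at a time, bumping the leftmost entry strictly greater than the inserted value down to the next row. The recording tableau Q records, in position (i, j), the step at which that cell was added to P.
  Insert 3 (step 1): P = [3];  Q = [1]
  Insert 2 (step 2): P = [2] / [3];  Q = [1] / [2]
  Insert 4 (step 3): P = [2, 4] / [3];  Q = [1, 3] / [2]
  Insert 5 (step 4): P = [2, 4, 5] / [3];  Q = [1, 3, 4] / [2]
  Insert 6 (step 5): P = [2, 4, 5, 6] / [3];  Q = [1, 3, 4, 5] / [2]
  Insert 8 (step 6): P = [2, 4, 5, 6, 8] / [3];  Q = [1, 3, 4, 5, 6] / [2]
  Insert 1 (step 7): P = [1, 4, 5, 6, 8] / [2] / [3];  Q = [1, 3, 4, 5, 6] / [2] / [7]
  Insert 7 (step 8): P = [1, 4, 5, 6, 7] / [2, 8] / [3];  Q = [1, 3, 4, 5, 6] / [2, 8] / [7]
Final shape: (5, 2, 1).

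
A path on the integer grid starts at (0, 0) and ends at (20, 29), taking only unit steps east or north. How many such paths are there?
Number of paths = 28277527346376

A monotone lattice path from (0, 0) to (20, 29) consists of 20 east steps and 29 north steps in some order, so it is determined by which 20 of the 49 steps are east. The count is C(49, 20) = 28277527346376.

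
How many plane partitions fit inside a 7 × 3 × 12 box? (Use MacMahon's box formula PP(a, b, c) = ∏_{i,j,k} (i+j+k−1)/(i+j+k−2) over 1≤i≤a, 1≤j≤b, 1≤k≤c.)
PP(7, 3, 12) = 1577078895600

Evaluate the triple product over i = 1..7, j = 1..3, k = 1..12. The factors are (2/1) · (3/2) · (4/3) · (5/4) · (6/5) · (7/6) · (8/7) · (9/8) · … (252 factors total). The numerators and denominators telescope so the product is an integer; carrying out the multiplication exactly gives PP(7, 3, 12) = 1577078895600.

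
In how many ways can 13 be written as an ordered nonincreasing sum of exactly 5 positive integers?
p(13, 5 parts) = 18

Partitions of n into exactly k parts ↔ partitions of n − k into at most k parts (subtract 1 from each part). For n = 13, k = 5, the partitions are: 9+1+1+1+1, 8+2+1+1+1, 7+3+1+1+1, 7+2+2+1+1, 6+4+1+1+1, 6+3+2+1+1, 6+2+2+2+1, 5+5+1+1+1, 5+4+2+1+1, 5+3+3+1+1, 5+3+2+2+1, 5+2+2+2+2, 4+4+3+1+1, 4+4+2+2+1, 4+3+3+2+1, 4+3+2+2+2, 3+3+3+3+1, 3+3+3+2+2. Count = 18.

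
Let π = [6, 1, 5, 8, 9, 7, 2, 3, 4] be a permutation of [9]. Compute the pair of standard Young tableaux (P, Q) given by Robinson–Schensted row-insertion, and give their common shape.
P = [1, 2, 3, 4] / [5, 7, 9] / [6, 8];  Q = [1, 3, 4, 5] / [2, 6, 9] / [7, 8];  common shape = (4, 3, 2)

Row-insert the values π_1, π_2, … into P one at a time, bumping the leftmost entry strictly greater than the inserted value down to the next row. The recording tableau Q records, in position (i, j), the step at which that cell was added to P.
  Insert 6 (step 1): P = [6];  Q = [1]
  Insert 1 (step 2): P = [1] / [6];  Q = [1] / [2]
  Insert 5 (step 3): P = [1, 5] / [6];  Q = [1, 3] / [2]
  Insert 8 (step 4): P = [1, 5, 8] / [6];  Q = [1, 3, 4] / [2]
  Insert 9 (step 5): P = [1, 5, 8, 9] / [6];  Q = [1, 3, 4, 5] / [2]
  Insert 7 (step 6): P = [1, 5, 7, 9] / [6, 8];  Q = [1, 3, 4, 5] / [2, 6]
  Insert 2 (step 7): P = [1, 2, 7, 9] / [5, 8] / [6];  Q = [1, 3, 4, 5] / [2, 6] / [7]
  Insert 3 (step 8): P = [1, 2, 3, 9] / [5, 7] / [6, 8];  Q = [1, 3, 4, 5] / [2, 6] / [7, 8]
  Insert 4 (step 9): P = [1, 2, 3, 4] / [5, 7, 9] / [6, 8];  Q = [1, 3, 4, 5] / [2, 6, 9] / [7, 8]
Final shape: (4, 3, 2).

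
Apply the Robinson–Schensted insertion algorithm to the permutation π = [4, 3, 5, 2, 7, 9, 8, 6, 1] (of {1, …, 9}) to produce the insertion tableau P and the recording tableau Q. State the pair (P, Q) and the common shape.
P = [1, 5, 6, 8] / [2, 7] / [3, 9] / [4];  Q = [1, 3, 5, 6] / [2, 7] / [4, 8] / [9];  common shape = (4, 2, 2, 1)

Row-insert the values π_1, π_2, … into P one at a time, bumping the leftmost entry strictly greater than the inserted value down to the next row. The recording tableau Q records, in position (i, j), the step at which that cell was added to P.
  Insert 4 (step 1): P = [4];  Q = [1]
  Insert 3 (step 2): P = [3] / [4];  Q = [1] / [2]
  Insert 5 (step 3): P = [3, 5] / [4];  Q = [1, 3] / [2]
  Insert 2 (step 4): P = [2, 5] / [3] / [4];  Q = [1, 3] / [2] / [4]
  Insert 7 (step 5): P = [2, 5, 7] / [3] / [4];  Q = [1, 3, 5] / [2] / [4]
  Insert 9 (step 6): P = [2, 5, 7, 9] / [3] / [4];  Q = [1, 3, 5, 6] / [2] / [4]
  Insert 8 (step 7): P = [2, 5, 7, 8] / [3, 9] / [4];  Q = [1, 3, 5, 6] / [2, 7] / [4]
  Insert 6 (step 8): P = [2, 5, 6, 8] / [3, 7] / [4, 9];  Q = [1, 3, 5, 6] / [2, 7] / [4, 8]
  Insert 1 (step 9): P = [1, 5, 6, 8] / [2, 7] / [3, 9] / [4];  Q = [1, 3, 5, 6] / [2, 7] / [4, 8] / [9]
Final shape: (4, 2, 2, 1).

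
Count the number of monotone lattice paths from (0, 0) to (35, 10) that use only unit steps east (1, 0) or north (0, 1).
Number of paths = 3190187286

A monotone lattice path from (0, 0) to (35, 10) consists of 35 east steps and 10 north steps in some order, so it is determined by which 35 of the 45 steps are east. The count is C(45, 35) = 3190187286.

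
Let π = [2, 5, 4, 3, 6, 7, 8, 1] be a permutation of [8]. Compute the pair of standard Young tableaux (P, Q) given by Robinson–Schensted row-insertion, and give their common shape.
P = [1, 3, 6, 7, 8] / [2] / [4] / [5];  Q = [1, 2, 5, 6, 7] / [3] / [4] / [8];  common shape = (5, 1, 1, 1)

Row-insert the values π_1, π_2, … into P one at a time, bumping the leftmost entry strictly greater than the inserted value down to the next row. The recording tableau Q records, in position (i, j), the step at which that cell was added to P.
  Insert 2 (step 1): P = [2];  Q = [1]
  Insert 5 (step 2): P = [2, 5];  Q = [1, 2]
  Insert 4 (step 3): P = [2, 4] / [5];  Q = [1, 2] / [3]
  Insert 3 (step 4): P = [2, 3] / [4] / [5];  Q = [1, 2] / [3] / [4]
  Insert 6 (step 5): P = [2, 3, 6] / [4] / [5];  Q = [1, 2, 5] / [3] / [4]
  Insert 7 (step 6): P = [2, 3, 6, 7] / [4] / [5];  Q = [1, 2, 5, 6] / [3] / [4]
  Insert 8 (step 7): P = [2, 3, 6, 7, 8] / [4] / [5];  Q = [1, 2, 5, 6, 7] / [3] / [4]
  Insert 1 (step 8): P = [1, 3, 6, 7, 8] / [2] / [4] / [5];  Q = [1, 2, 5, 6, 7] / [3] / [4] / [8]
Final shape: (5, 1, 1, 1).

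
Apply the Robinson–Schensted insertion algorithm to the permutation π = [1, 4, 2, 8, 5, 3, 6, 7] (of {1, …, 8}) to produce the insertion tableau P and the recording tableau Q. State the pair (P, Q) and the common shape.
P = [1, 2, 3, 6, 7] / [4, 5] / [8];  Q = [1, 2, 4, 7, 8] / [3, 5] / [6];  common shape = (5, 2, 1)

Row-insert the values π_1, π_2, … into P one at a time, bumping the leftmost entry strictly greater than the inserted value down to the next row. The recording tableau Q records, in position (i, j), the step at which that cell was added to P.
  Insert 1 (step 1): P = [1];  Q = [1]
  Insert 4 (step 2): P = [1, 4];  Q = [1, 2]
  Insert 2 (step 3): P = [1, 2] / [4];  Q = [1, 2] / [3]
  Insert 8 (step 4): P = [1, 2, 8] / [4];  Q = [1, 2, 4] / [3]
  Insert 5 (step 5): P = [1, 2, 5] / [4, 8];  Q = [1, 2, 4] / [3, 5]
  Insert 3 (step 6): P = [1, 2, 3] / [4, 5] / [8];  Q = [1, 2, 4] / [3, 5] / [6]
  Insert 6 (step 7): P = [1, 2, 3, 6] / [4, 5] / [8];  Q = [1, 2, 4, 7] / [3, 5] / [6]
  Insert 7 (step 8): P = [1, 2, 3, 6, 7] / [4, 5] / [8];  Q = [1, 2, 4, 7, 8] / [3, 5] / [6]
Final shape: (5, 2, 1).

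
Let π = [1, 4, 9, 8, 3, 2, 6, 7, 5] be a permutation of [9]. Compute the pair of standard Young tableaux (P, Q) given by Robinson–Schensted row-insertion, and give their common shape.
P = [1, 2, 5, 7] / [3, 6] / [4, 8] / [9];  Q = [1, 2, 3, 8] / [4, 7] / [5, 9] / [6];  common shape = (4, 2, 2, 1)

Row-insert the values π_1, π_2, … into P one at a time, bumping the leftmost entry strictly greater than the inserted value down to the next row. The recording tableau Q records, in position (i, j), the step at which that cell was added to P.
  Insert 1 (step 1): P = [1];  Q = [1]
  Insert 4 (step 2): P = [1, 4];  Q = [1, 2]
  Insert 9 (step 3): P = [1, 4, 9];  Q = [1, 2, 3]
  Insert 8 (step 4): P = [1, 4, 8] / [9];  Q = [1, 2, 3] / [4]
  Insert 3 (step 5): P = [1, 3, 8] / [4] / [9];  Q = [1, 2, 3] / [4] / [5]
  Insert 2 (step 6): P = [1, 2, 8] / [3] / [4] / [9];  Q = [1, 2, 3] / [4] / [5] / [6]
  Insert 6 (step 7): P = [1, 2, 6] / [3, 8] / [4] / [9];  Q = [1, 2, 3] / [4, 7] / [5] / [6]
  Insert 7 (step 8): P = [1, 2, 6, 7] / [3, 8] / [4] / [9];  Q = [1, 2, 3, 8] / [4, 7] / [5] / [6]
  Insert 5 (step 9): P = [1, 2, 5, 7] / [3, 6] / [4, 8] / [9];  Q = [1, 2, 3, 8] / [4, 7] / [5, 9] / [6]
Final shape: (4, 2, 2, 1).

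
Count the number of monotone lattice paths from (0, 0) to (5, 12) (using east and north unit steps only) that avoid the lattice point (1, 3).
Number of paths = 3328

Total paths from (0, 0) to (5, 12): C(17, 5) = 6188. Paths through (1, 3): (paths (0, 0) → (1, 3)) × (paths (1, 3) → (5, 12)) = C(4, 1) · C(13, 4) = 4 · 715 = 2860. Avoidance count = 6188 − 2860 = 3328.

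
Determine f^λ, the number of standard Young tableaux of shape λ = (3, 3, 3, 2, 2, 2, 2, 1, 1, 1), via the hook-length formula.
# SYT of shape (3, 3, 3, 2, 2, 2, 2, 1, 1, 1) = 3779100

Hook-length formula: f^λ = n! / Π hook(c), product over all cells c of the Young diagram. For λ = (3, 3, 3, 2, 2, 2, 2, 1, 1, 1), n = 20 boxes. Hook lengths by row (left-to-right, top-to-bottom): [12, 8, 3]; [11, 7, 2]; [10, 6, 1]; [8, 4]; [7, 3]; [6, 2]; [5, 1]; [3]; [2]; [1]. Product of hooks = 643778150400. So f^λ = 20! / 643778150400 = 2432902008176640000 / 643778150400 = 3779100.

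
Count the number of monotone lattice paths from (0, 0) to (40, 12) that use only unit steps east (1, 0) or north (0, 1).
Number of paths = 206379406870

A monotone lattice path from (0, 0) to (40, 12) consists of 40 east steps and 12 north steps in some order, so it is determined by which 40 of the 52 steps are east. The count is C(52, 40) = 206379406870.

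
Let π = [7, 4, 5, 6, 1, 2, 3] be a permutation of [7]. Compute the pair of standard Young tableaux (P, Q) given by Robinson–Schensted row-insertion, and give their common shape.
P = [1, 2, 3] / [4, 5, 6] / [7];  Q = [1, 3, 4] / [2, 6, 7] / [5];  common shape = (3, 3, 1)

Row-insert the values π_1, π_2, … into P one at a time, bumping the leftmost entry strictly greater than the inserted value down to the next row. The recording tableau Q records, in position (i, j), the step at which that cell was added to P.
  Insert 7 (step 1): P = [7];  Q = [1]
  Insert 4 (step 2): P = [4] / [7];  Q = [1] / [2]
  Insert 5 (step 3): P = [4, 5] / [7];  Q = [1, 3] / [2]
  Insert 6 (step 4): P = [4, 5, 6] / [7];  Q = [1, 3, 4] / [2]
  Insert 1 (step 5): P = [1, 5, 6] / [4] / [7];  Q = [1, 3, 4] / [2] / [5]
  Insert 2 (step 6): P = [1, 2, 6] / [4, 5] / [7];  Q = [1, 3, 4] / [2, 6] / [5]
  Insert 3 (step 7): P = [1, 2, 3] / [4, 5, 6] / [7];  Q = [1, 3, 4] / [2, 6, 7] / [5]
Final shape: (3, 3, 1).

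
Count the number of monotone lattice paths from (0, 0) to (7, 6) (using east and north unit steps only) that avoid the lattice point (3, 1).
Number of paths = 1212

Total paths from (0, 0) to (7, 6): C(13, 7) = 1716. Paths through (3, 1): (paths (0, 0) → (3, 1)) × (paths (3, 1) → (7, 6)) = C(4, 3) · C(9, 4) = 4 · 126 = 504. Avoidance count = 1716 − 504 = 1212.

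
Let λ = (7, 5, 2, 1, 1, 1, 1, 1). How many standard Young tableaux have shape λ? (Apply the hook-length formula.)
# SYT of shape (7, 5, 2, 1, 1, 1, 1, 1) = 16325712

Hook-length formula: f^λ = n! / Π hook(c), product over all cells c of the Young diagram. For λ = (7, 5, 2, 1, 1, 1, 1, 1), n = 19 boxes. Hook lengths by row (left-to-right, top-to-bottom): [14, 8, 6, 5, 4, 2, 1]; [11, 5, 3, 2, 1]; [7, 1]; [5]; [4]; [3]; [2]; [1]. Product of hooks = 7451136000. So f^λ = 19! / 7451136000 = 121645100408832000 / 7451136000 = 16325712.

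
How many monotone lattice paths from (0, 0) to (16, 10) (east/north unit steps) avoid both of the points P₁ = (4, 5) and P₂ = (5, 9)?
Number of paths = 4515583

Inclusion–exclusion. Total paths: C(26, 16) = 5311735. Through P₁: C(9, 4)·C(17, 12) = 779688. Through P₂: C(14, 5)·C(12, 11) = 24024. Since P₁ is strictly southwest of P₂, a monotone path through both must visit P₁ then P₂; paths through both = C(9, 4)·C(5, 1)·C(12, 11) = 7560. Avoid both = 5311735 − 779688 − 24024 + 7560 = 4515583.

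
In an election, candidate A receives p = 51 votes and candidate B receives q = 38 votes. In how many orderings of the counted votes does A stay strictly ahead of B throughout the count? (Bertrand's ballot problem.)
Strict-lead orderings = 2972221065238567530640824

Total orderings of the 89 votes with 51 for A: C(89, 51) = 20348282677402500786694872. By the Bertrand ballot formula (Cycle Lemma / reflection principle), the number of orderings in which A is strictly ahead of B throughout is (p − q)/(p + q) · C(p + q, p) = (51 − 38)/(51 + 38) · 20348282677402500786694872 = 2972221065238567530640824.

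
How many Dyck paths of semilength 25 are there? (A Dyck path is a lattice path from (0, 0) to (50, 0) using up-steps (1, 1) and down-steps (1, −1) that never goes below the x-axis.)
C_25 = 4861946401452

These Dyck paths are counted by the Catalan number C_n = (1/(n + 1)) · C(2n, n). For n = 25: C_25 = (1/26) · C(50, 25) = 126410606437752/26 = 4861946401452.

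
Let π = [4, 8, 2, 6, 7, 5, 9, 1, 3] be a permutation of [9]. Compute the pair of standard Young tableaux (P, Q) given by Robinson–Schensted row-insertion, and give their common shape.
P = [1, 3, 7, 9] / [2, 5] / [4, 6] / [8];  Q = [1, 2, 5, 7] / [3, 4] / [6, 9] / [8];  common shape = (4, 2, 2, 1)

Row-insert the values π_1, π_2, … into P one at a time, bumping the leftmost entry strictly greater than the inserted value down to the next row. The recording tableau Q records, in position (i, j), the step at which that cell was added to P.
  Insert 4 (step 1): P = [4];  Q = [1]
  Insert 8 (step 2): P = [4, 8];  Q = [1, 2]
  Insert 2 (step 3): P = [2, 8] / [4];  Q = [1, 2] / [3]
  Insert 6 (step 4): P = [2, 6] / [4, 8];  Q = [1, 2] / [3, 4]
  Insert 7 (step 5): P = [2, 6, 7] / [4, 8];  Q = [1, 2, 5] / [3, 4]
  Insert 5 (step 6): P = [2, 5, 7] / [4, 6] / [8];  Q = [1, 2, 5] / [3, 4] / [6]
  Insert 9 (step 7): P = [2, 5, 7, 9] / [4, 6] / [8];  Q = [1, 2, 5, 7] / [3, 4] / [6]
  Insert 1 (step 8): P = [1, 5, 7, 9] / [2, 6] / [4] / [8];  Q = [1, 2, 5, 7] / [3, 4] / [6] / [8]
  Insert 3 (step 9): P = [1, 3, 7, 9] / [2, 5] / [4, 6] / [8];  Q = [1, 2, 5, 7] / [3, 4] / [6, 9] / [8]
Final shape: (4, 2, 2, 1).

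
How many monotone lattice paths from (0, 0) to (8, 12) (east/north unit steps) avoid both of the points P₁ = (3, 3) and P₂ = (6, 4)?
Number of paths = 80080

Inclusion–exclusion. Total paths: C(20, 8) = 125970. Through P₁: C(6, 3)·C(14, 5) = 40040. Through P₂: C(10, 6)·C(10, 2) = 9450. Since P₁ is strictly southwest of P₂, a monotone path through both must visit P₁ then P₂; paths through both = C(6, 3)·C(4, 3)·C(10, 2) = 3600. Avoid both = 125970 − 40040 − 9450 + 3600 = 80080.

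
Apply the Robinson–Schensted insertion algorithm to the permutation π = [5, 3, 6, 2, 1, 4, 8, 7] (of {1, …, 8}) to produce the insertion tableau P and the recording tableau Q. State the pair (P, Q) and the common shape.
P = [1, 4, 7] / [2, 6, 8] / [3] / [5];  Q = [1, 3, 7] / [2, 6, 8] / [4] / [5];  common shape = (3, 3, 1, 1)

Row-insert the values π_1, π_2, … into P one at a time, bumping the leftmost entry strictly greater than the inserted value down to the next row. The recording tableau Q records, in position (i, j), the step at which that cell was added to P.
  Insert 5 (step 1): P = [5];  Q = [1]
  Insert 3 (step 2): P = [3] / [5];  Q = [1] / [2]
  Insert 6 (step 3): P = [3, 6] / [5];  Q = [1, 3] / [2]
  Insert 2 (step 4): P = [2, 6] / [3] / [5];  Q = [1, 3] / [2] / [4]
  Insert 1 (step 5): P = [1, 6] / [2] / [3] / [5];  Q = [1, 3] / [2] / [4] / [5]
  Insert 4 (step 6): P = [1, 4] / [2, 6] / [3] / [5];  Q = [1, 3] / [2, 6] / [4] / [5]
  Insert 8 (step 7): P = [1, 4, 8] / [2, 6] / [3] / [5];  Q = [1, 3, 7] / [2, 6] / [4] / [5]
  Insert 7 (step 8): P = [1, 4, 7] / [2, 6, 8] / [3] / [5];  Q = [1, 3, 7] / [2, 6, 8] / [4] / [5]
Final shape: (3, 3, 1, 1).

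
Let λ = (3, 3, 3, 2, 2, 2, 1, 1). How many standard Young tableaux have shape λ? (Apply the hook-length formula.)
# SYT of shape (3, 3, 3, 2, 2, 2, 1, 1) = 272272

Hook-length formula: f^λ = n! / Π hook(c), product over all cells c of the Young diagram. For λ = (3, 3, 3, 2, 2, 2, 1, 1), n = 17 boxes. Hook lengths by row (left-to-right, top-to-bottom): [10, 7, 3]; [9, 6, 2]; [8, 5, 1]; [6, 3]; [5, 2]; [4, 1]; [2]; [1]. Product of hooks = 1306368000. So f^λ = 17! / 1306368000 = 355687428096000 / 1306368000 = 272272.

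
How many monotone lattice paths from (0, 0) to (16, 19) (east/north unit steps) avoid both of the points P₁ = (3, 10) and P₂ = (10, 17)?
Number of paths = 3708934306

Inclusion–exclusion. Total paths: C(35, 16) = 4059928950. Through P₁: C(13, 3)·C(22, 13) = 142262120. Through P₂: C(27, 10)·C(8, 6) = 236215980. Since P₁ is strictly southwest of P₂, a monotone path through both must visit P₁ then P₂; paths through both = C(13, 3)·C(14, 7)·C(8, 6) = 27483456. Avoid both = 4059928950 − 142262120 − 236215980 + 27483456 = 3708934306.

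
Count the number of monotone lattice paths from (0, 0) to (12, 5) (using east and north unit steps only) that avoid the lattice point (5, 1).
Number of paths = 4208

Total paths from (0, 0) to (12, 5): C(17, 12) = 6188. Paths through (5, 1): (paths (0, 0) → (5, 1)) × (paths (5, 1) → (12, 5)) = C(6, 5) · C(11, 7) = 6 · 330 = 1980. Avoidance count = 6188 − 1980 = 4208.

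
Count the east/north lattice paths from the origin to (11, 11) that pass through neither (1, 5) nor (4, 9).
Number of paths = 639204

Inclusion–exclusion. Total paths: C(22, 11) = 705432. Through P₁: C(6, 1)·C(16, 10) = 48048. Through P₂: C(13, 4)·C(9, 7) = 25740. Since P₁ is strictly southwest of P₂, a monotone path through both must visit P₁ then P₂; paths through both = C(6, 1)·C(7, 3)·C(9, 7) = 7560. Avoid both = 705432 − 48048 − 25740 + 7560 = 639204.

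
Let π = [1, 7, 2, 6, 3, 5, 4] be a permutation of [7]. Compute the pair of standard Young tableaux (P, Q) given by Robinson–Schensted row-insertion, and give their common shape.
P = [1, 2, 3, 4] / [5] / [6] / [7];  Q = [1, 2, 4, 6] / [3] / [5] / [7];  common shape = (4, 1, 1, 1)

Row-insert the values π_1, π_2, … into P one at a time, bumping the leftmost entry strictly greater than the inserted value down to the next row. The recording tableau Q records, in position (i, j), the step at which that cell was added to P.
  Insert 1 (step 1): P = [1];  Q = [1]
  Insert 7 (step 2): P = [1, 7];  Q = [1, 2]
  Insert 2 (step 3): P = [1, 2] / [7];  Q = [1, 2] / [3]
  Insert 6 (step 4): P = [1, 2, 6] / [7];  Q = [1, 2, 4] / [3]
  Insert 3 (step 5): P = [1, 2, 3] / [6] / [7];  Q = [1, 2, 4] / [3] / [5]
  Insert 5 (step 6): P = [1, 2, 3, 5] / [6] / [7];  Q = [1, 2, 4, 6] / [3] / [5]
  Insert 4 (step 7): P = [1, 2, 3, 4] / [5] / [6] / [7];  Q = [1, 2, 4, 6] / [3] / [5] / [7]
Final shape: (4, 1, 1, 1).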